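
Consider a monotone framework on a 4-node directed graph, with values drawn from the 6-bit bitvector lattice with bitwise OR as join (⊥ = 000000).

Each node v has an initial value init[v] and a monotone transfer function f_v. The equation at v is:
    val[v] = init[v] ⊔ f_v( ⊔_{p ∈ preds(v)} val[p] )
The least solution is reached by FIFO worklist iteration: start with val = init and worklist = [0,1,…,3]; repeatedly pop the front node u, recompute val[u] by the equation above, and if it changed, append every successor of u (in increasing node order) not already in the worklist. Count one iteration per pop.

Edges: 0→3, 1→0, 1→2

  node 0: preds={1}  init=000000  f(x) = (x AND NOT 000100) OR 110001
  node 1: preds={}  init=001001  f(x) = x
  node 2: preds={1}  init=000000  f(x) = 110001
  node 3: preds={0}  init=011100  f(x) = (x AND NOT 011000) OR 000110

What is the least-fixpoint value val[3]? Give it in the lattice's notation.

111111

Worklist (4 pops):
  #1 pop 0: in=001001 → 111001 (was 000000); enqueue []
  #2 pop 1: in=000000 → 001001 (no change)
  #3 pop 2: in=001001 → 110001 (was 000000); enqueue []
  #4 pop 3: in=111001 → 111111 (was 011100); enqueue []

Fixpoint:
  val[0] = 111001
  val[1] = 001001
  val[2] = 110001
  val[3] = 111111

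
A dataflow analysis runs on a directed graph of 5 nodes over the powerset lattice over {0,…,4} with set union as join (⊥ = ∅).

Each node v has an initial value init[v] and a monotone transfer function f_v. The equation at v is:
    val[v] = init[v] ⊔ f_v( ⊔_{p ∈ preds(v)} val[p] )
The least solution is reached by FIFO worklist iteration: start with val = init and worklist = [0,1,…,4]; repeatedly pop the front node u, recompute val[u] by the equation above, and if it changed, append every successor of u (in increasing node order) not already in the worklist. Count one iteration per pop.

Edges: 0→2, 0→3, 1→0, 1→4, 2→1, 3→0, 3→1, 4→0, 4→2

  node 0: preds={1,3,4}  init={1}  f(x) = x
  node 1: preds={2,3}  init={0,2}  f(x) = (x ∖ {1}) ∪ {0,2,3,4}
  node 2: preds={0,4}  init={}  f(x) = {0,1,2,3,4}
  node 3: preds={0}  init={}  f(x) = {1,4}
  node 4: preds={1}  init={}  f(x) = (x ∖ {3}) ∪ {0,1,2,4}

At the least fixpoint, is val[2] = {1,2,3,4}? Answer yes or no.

Worklist (9 pops):
  #1 pop 0: in={0,2} → {0,1,2} (was {1}); enqueue []
  #2 pop 1: in={} → {0,2,3,4} (was {0,2}); enqueue [0]
  #3 pop 2: in={0,1,2} → {0,1,2,3,4} (was {}); enqueue [1]
  #4 pop 3: in={0,1,2} → {1,4} (was {}); enqueue []
  #5 pop 4: in={0,2,3,4} → {0,1,2,4} (was {}); enqueue [2]
  #6 pop 0: in={0,1,2,3,4} → {0,1,2,3,4} (was {0,1,2}); enqueue [3]
  #7 pop 1: in={0,1,2,3,4} → {0,2,3,4} (no change)
  #8 pop 2: in={0,1,2,3,4} → {0,1,2,3,4} (no change)
  #9 pop 3: in={0,1,2,3,4} → {1,4} (no change)

Fixpoint:
  val[0] = {0,1,2,3,4}
  val[1] = {0,2,3,4}
  val[2] = {0,1,2,3,4}
  val[3] = {1,4}
  val[4] = {0,1,2,4}

no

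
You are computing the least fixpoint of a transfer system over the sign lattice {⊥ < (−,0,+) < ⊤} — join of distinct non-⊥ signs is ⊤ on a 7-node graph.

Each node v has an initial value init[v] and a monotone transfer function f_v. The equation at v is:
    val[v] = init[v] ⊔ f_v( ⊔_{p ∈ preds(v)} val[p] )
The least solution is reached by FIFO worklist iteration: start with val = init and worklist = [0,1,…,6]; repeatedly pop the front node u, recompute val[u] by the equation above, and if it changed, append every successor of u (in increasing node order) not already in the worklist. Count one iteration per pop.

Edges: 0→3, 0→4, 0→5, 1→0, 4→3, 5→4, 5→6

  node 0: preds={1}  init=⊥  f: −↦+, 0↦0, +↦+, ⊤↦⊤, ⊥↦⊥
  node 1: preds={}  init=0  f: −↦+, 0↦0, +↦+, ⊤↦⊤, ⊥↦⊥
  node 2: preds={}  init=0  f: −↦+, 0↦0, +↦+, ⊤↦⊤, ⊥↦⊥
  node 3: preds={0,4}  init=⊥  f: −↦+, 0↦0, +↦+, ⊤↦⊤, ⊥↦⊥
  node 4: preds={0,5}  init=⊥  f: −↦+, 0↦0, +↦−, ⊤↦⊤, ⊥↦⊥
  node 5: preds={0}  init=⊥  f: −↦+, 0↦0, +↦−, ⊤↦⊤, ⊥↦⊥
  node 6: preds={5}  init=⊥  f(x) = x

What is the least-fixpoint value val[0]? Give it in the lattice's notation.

0

Worklist (9 pops):
  #1 pop 0: in=0 → 0 (was ⊥); enqueue []
  #2 pop 1: in=⊥ → 0 (no change)
  #3 pop 2: in=⊥ → 0 (no change)
  #4 pop 3: in=0 → 0 (was ⊥); enqueue []
  #5 pop 4: in=0 → 0 (was ⊥); enqueue [3]
  #6 pop 5: in=0 → 0 (was ⊥); enqueue [4]
  #7 pop 6: in=0 → 0 (was ⊥); enqueue []
  #8 pop 3: in=0 → 0 (no change)
  #9 pop 4: in=0 → 0 (no change)

Fixpoint:
  val[0] = 0
  val[1] = 0
  val[2] = 0
  val[3] = 0
  val[4] = 0
  val[5] = 0
  val[6] = 0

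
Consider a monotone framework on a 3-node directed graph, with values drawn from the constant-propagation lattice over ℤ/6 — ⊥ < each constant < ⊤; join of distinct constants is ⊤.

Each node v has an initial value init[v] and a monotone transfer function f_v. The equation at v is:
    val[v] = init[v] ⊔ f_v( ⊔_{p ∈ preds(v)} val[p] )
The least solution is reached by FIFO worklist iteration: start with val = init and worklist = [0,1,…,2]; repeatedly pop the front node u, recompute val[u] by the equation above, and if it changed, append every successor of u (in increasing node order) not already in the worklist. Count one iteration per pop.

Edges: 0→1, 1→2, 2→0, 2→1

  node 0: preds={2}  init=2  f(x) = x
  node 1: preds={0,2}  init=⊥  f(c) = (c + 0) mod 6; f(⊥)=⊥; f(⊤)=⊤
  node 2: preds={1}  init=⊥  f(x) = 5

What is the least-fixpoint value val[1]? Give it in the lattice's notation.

⊤

Worklist (6 pops):
  #1 pop 0: in=⊥ → 2 (no change)
  #2 pop 1: in=2 → 2 (was ⊥); enqueue []
  #3 pop 2: in=2 → 5 (was ⊥); enqueue [0,1]
  #4 pop 0: in=5 → ⊤ (was 2); enqueue []
  #5 pop 1: in=⊤ → ⊤ (was 2); enqueue [2]
  #6 pop 2: in=⊤ → 5 (no change)

Fixpoint:
  val[0] = ⊤
  val[1] = ⊤
  val[2] = 5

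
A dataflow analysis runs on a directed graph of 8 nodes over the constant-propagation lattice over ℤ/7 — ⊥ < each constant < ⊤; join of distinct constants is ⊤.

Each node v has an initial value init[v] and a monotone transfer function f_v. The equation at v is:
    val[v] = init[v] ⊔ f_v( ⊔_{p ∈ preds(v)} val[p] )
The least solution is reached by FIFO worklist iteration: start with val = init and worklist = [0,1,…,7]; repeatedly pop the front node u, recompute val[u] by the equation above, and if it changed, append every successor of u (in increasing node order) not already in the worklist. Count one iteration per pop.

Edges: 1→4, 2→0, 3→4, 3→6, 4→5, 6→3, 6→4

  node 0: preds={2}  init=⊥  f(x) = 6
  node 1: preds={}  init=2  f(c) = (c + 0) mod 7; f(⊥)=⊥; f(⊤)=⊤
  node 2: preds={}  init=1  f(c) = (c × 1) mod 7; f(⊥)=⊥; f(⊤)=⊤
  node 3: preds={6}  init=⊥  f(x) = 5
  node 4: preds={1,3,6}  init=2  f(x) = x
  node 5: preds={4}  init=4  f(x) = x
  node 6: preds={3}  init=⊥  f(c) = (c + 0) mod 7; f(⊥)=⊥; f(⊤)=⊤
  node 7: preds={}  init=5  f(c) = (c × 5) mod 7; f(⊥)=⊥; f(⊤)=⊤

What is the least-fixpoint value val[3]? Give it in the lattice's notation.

5

Worklist (10 pops):
  #1 pop 0: in=1 → 6 (was ⊥); enqueue []
  #2 pop 1: in=⊥ → 2 (no change)
  #3 pop 2: in=⊥ → 1 (no change)
  #4 pop 3: in=⊥ → 5 (was ⊥); enqueue []
  #5 pop 4: in=⊤ → ⊤ (was 2); enqueue []
  #6 pop 5: in=⊤ → ⊤ (was 4); enqueue []
  #7 pop 6: in=5 → 5 (was ⊥); enqueue [3,4]
  #8 pop 7: in=⊥ → 5 (no change)
  #9 pop 3: in=5 → 5 (no change)
  #10 pop 4: in=⊤ → ⊤ (no change)

Fixpoint:
  val[0] = 6
  val[1] = 2
  val[2] = 1
  val[3] = 5
  val[4] = ⊤
  val[5] = ⊤
  val[6] = 5
  val[7] = 5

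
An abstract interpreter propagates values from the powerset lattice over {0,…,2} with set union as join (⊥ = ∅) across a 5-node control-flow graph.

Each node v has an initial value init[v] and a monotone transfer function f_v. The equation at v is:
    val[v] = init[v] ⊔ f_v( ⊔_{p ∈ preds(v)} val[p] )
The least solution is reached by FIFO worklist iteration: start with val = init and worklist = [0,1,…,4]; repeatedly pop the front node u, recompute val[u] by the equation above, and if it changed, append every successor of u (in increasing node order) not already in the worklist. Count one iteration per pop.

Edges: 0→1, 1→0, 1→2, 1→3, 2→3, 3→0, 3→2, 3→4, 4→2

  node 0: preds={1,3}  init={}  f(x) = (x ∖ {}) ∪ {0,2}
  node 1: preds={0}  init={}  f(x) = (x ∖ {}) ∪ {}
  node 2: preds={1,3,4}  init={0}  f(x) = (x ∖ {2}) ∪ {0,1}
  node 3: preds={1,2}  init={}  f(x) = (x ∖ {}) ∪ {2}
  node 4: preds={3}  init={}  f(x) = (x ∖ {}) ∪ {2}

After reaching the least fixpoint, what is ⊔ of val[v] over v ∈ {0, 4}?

Iteration log — 11 steps:
  step 1. node 0  ⊔preds={}  new={0,2}  old={}  +wl: 
  step 2. node 1  ⊔preds={0,2}  new={0,2}  old={}  +wl: 0
  step 3. node 2  ⊔preds={0,2}  new={0,1}  old={0}  +wl: 
  step 4. node 3  ⊔preds={0,1,2}  new={0,1,2}  old={}  +wl: 2
  step 5. node 4  ⊔preds={0,1,2}  new={0,1,2}  old={}  +wl: 
  step 6. node 0  ⊔preds={0,1,2}  new={0,1,2}  old={0,2}  +wl: 1
  step 7. node 2  ⊔preds={0,1,2}  new={0,1}  stable
  step 8. node 1  ⊔preds={0,1,2}  new={0,1,2}  old={0,2}  +wl: 0,2,3
  step 9. node 0  ⊔preds={0,1,2}  new={0,1,2}  stable
  step 10. node 2  ⊔preds={0,1,2}  new={0,1}  stable
  step 11. node 3  ⊔preds={0,1,2}  new={0,1,2}  stable

Least fixpoint reached:
  node 0: {0,1,2}
  node 1: {0,1,2}
  node 2: {0,1}
  node 3: {0,1,2}
  node 4: {0,1,2}

{0,1,2}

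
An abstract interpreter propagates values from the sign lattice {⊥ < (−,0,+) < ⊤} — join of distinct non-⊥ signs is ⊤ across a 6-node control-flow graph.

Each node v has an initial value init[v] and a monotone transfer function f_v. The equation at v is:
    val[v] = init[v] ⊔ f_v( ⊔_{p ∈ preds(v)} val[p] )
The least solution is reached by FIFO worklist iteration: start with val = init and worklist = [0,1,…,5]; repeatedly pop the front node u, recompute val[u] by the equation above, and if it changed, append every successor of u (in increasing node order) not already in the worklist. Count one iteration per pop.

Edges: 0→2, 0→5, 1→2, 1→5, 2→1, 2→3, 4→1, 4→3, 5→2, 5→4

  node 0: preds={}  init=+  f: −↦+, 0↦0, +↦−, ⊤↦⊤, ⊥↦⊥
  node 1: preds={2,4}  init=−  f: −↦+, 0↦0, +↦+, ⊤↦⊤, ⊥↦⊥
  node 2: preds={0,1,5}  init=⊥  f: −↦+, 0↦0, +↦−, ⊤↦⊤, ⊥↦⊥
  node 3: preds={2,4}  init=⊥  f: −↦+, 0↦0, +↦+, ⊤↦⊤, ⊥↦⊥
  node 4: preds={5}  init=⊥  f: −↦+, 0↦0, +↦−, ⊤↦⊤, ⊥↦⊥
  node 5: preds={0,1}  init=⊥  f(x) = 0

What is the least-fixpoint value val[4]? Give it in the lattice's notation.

0

Trace (12 dequeues):
  [1] u=0 | in ⊥ | out + | ==
  [2] u=1 | in ⊥ | out − | ==
  [3] u=2 | in ⊤ | out ⊤ | prev ⊥ | push {1}
  [4] u=3 | in ⊤ | out ⊤ | prev ⊥ | push {}
  [5] u=4 | in ⊥ | out ⊥ | ==
  [6] u=5 | in ⊤ | out 0 | prev ⊥ | push {2,4}
  [7] u=1 | in ⊤ | out ⊤ | prev − | push {5}
  [8] u=2 | in ⊤ | out ⊤ | ==
  [9] u=4 | in 0 | out 0 | prev ⊥ | push {1,3}
  [10] u=5 | in ⊤ | out 0 | ==
  [11] u=1 | in ⊤ | out ⊤ | ==
  [12] u=3 | in ⊤ | out ⊤ | ==

Converged values:
  [0] +
  [1] ⊤
  [2] ⊤
  [3] ⊤
  [4] 0
  [5] 0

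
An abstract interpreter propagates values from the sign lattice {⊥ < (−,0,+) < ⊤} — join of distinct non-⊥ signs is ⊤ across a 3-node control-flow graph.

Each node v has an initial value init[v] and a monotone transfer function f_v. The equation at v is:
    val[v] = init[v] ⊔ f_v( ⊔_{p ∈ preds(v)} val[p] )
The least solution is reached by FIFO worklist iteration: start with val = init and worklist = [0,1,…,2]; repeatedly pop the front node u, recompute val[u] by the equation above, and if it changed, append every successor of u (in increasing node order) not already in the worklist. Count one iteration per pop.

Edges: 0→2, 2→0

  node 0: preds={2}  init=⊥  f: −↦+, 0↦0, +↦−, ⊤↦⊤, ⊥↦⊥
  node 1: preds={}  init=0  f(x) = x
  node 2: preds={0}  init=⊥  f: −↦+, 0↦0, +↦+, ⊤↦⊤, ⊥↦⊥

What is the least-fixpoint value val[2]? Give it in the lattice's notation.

⊥

Iteration log — 3 steps:
  step 1. node 0  ⊔preds=⊥  new=⊥  stable
  step 2. node 1  ⊔preds=⊥  new=0  stable
  step 3. node 2  ⊔preds=⊥  new=⊥  stable

Least fixpoint reached:
  node 0: ⊥
  node 1: 0
  node 2: ⊥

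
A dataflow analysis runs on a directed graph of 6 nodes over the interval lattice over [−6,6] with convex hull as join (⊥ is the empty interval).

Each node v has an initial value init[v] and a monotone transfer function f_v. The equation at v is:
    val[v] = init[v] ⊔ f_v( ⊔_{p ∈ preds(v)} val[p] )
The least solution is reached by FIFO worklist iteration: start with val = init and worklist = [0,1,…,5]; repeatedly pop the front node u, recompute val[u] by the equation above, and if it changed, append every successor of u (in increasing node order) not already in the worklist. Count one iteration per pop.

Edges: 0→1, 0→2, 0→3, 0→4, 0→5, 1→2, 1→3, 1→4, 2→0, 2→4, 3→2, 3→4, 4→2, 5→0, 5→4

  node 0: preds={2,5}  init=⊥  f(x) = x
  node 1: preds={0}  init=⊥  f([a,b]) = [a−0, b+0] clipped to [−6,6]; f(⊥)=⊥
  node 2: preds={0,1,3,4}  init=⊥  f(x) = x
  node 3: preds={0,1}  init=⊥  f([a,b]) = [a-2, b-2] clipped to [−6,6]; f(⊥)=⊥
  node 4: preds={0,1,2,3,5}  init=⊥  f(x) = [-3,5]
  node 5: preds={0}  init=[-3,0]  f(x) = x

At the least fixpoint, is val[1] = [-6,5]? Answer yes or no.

Worklist (24 pops):
  #1 pop 0: in=[-3,0] → [-3,0] (was ⊥); enqueue []
  #2 pop 1: in=[-3,0] → [-3,0] (was ⊥); enqueue []
  #3 pop 2: in=[-3,0] → [-3,0] (was ⊥); enqueue [0]
  #4 pop 3: in=[-3,0] → [-5,-2] (was ⊥); enqueue [2]
  #5 pop 4: in=[-5,0] → [-3,5] (was ⊥); enqueue []
  #6 pop 5: in=[-3,0] → [-3,0] (no change)
  #7 pop 0: in=[-3,0] → [-3,0] (no change)
  #8 pop 2: in=[-5,5] → [-5,5] (was [-3,0]); enqueue [0,4]
  #9 pop 0: in=[-5,5] → [-5,5] (was [-3,0]); enqueue [1,2,3,5]
  #10 pop 4: in=[-5,5] → [-3,5] (no change)
  #11 pop 1: in=[-5,5] → [-5,5] (was [-3,0]); enqueue [4]
  #12 pop 2: in=[-5,5] → [-5,5] (no change)
  #13 pop 3: in=[-5,5] → [-6,3] (was [-5,-2]); enqueue [2]
  #14 pop 5: in=[-5,5] → [-5,5] (was [-3,0]); enqueue [0]
  #15 pop 4: in=[-6,5] → [-3,5] (no change)
  #16 pop 2: in=[-6,5] → [-6,5] (was [-5,5]); enqueue [4]
  #17 pop 0: in=[-6,5] → [-6,5] (was [-5,5]); enqueue [1,2,3,5]
  #18 pop 4: in=[-6,5] → [-3,5] (no change)
  #19 pop 1: in=[-6,5] → [-6,5] (was [-5,5]); enqueue [4]
  #20 pop 2: in=[-6,5] → [-6,5] (no change)
  #21 pop 3: in=[-6,5] → [-6,3] (no change)
  #22 pop 5: in=[-6,5] → [-6,5] (was [-5,5]); enqueue [0]
  #23 pop 4: in=[-6,5] → [-3,5] (no change)
  #24 pop 0: in=[-6,5] → [-6,5] (no change)

Fixpoint:
  val[0] = [-6,5]
  val[1] = [-6,5]
  val[2] = [-6,5]
  val[3] = [-6,3]
  val[4] = [-3,5]
  val[5] = [-6,5]

yes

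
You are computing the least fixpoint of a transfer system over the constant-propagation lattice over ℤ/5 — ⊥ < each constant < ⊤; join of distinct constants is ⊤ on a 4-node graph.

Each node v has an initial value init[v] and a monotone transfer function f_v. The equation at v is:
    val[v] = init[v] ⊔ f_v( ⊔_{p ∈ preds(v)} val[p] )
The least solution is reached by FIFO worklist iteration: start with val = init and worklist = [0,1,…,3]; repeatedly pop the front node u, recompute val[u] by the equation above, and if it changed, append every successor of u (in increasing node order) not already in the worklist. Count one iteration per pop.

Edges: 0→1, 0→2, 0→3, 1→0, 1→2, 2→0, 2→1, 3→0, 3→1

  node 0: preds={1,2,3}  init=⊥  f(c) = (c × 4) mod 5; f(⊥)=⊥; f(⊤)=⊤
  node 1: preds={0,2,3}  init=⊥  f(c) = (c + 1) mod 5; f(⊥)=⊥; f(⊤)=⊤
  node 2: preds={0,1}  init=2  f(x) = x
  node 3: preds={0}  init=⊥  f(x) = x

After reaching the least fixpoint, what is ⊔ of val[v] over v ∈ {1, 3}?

Iteration log — 10 steps:
  step 1. node 0  ⊔preds=2  new=3  old=⊥  +wl: 
  step 2. node 1  ⊔preds=⊤  new=⊤  old=⊥  +wl: 0
  step 3. node 2  ⊔preds=⊤  new=⊤  old=2  +wl: 1
  step 4. node 3  ⊔preds=3  new=3  old=⊥  +wl: 
  step 5. node 0  ⊔preds=⊤  new=⊤  old=3  +wl: 2,3
  step 6. node 1  ⊔preds=⊤  new=⊤  stable
  step 7. node 2  ⊔preds=⊤  new=⊤  stable
  step 8. node 3  ⊔preds=⊤  new=⊤  old=3  +wl: 0,1
  step 9. node 0  ⊔preds=⊤  new=⊤  stable
  step 10. node 1  ⊔preds=⊤  new=⊤  stable

Least fixpoint reached:
  node 0: ⊤
  node 1: ⊤
  node 2: ⊤
  node 3: ⊤

⊤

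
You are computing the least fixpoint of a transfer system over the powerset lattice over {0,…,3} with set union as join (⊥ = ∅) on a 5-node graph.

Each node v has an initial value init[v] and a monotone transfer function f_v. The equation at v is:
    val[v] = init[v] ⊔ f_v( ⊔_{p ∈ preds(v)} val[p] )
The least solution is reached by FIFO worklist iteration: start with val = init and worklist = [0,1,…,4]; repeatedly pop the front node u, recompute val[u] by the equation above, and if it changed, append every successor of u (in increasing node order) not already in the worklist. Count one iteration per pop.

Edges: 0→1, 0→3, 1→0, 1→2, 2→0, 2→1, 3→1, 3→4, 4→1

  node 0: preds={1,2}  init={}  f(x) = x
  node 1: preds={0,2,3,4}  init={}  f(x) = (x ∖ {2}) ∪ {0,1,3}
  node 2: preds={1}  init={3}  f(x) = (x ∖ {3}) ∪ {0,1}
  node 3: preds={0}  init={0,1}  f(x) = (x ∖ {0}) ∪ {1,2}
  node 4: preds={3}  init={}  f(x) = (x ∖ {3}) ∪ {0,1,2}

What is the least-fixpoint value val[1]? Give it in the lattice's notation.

{0,1,3}

Iteration log — 8 steps:
  step 1. node 0  ⊔preds={3}  new={3}  old={}  +wl: 
  step 2. node 1  ⊔preds={0,1,3}  new={0,1,3}  old={}  +wl: 0
  step 3. node 2  ⊔preds={0,1,3}  new={0,1,3}  old={3}  +wl: 1
  step 4. node 3  ⊔preds={3}  new={0,1,2,3}  old={0,1}  +wl: 
  step 5. node 4  ⊔preds={0,1,2,3}  new={0,1,2}  old={}  +wl: 
  step 6. node 0  ⊔preds={0,1,3}  new={0,1,3}  old={3}  +wl: 3
  step 7. node 1  ⊔preds={0,1,2,3}  new={0,1,3}  stable
  step 8. node 3  ⊔preds={0,1,3}  new={0,1,2,3}  stable

Least fixpoint reached:
  node 0: {0,1,3}
  node 1: {0,1,3}
  node 2: {0,1,3}
  node 3: {0,1,2,3}
  node 4: {0,1,2}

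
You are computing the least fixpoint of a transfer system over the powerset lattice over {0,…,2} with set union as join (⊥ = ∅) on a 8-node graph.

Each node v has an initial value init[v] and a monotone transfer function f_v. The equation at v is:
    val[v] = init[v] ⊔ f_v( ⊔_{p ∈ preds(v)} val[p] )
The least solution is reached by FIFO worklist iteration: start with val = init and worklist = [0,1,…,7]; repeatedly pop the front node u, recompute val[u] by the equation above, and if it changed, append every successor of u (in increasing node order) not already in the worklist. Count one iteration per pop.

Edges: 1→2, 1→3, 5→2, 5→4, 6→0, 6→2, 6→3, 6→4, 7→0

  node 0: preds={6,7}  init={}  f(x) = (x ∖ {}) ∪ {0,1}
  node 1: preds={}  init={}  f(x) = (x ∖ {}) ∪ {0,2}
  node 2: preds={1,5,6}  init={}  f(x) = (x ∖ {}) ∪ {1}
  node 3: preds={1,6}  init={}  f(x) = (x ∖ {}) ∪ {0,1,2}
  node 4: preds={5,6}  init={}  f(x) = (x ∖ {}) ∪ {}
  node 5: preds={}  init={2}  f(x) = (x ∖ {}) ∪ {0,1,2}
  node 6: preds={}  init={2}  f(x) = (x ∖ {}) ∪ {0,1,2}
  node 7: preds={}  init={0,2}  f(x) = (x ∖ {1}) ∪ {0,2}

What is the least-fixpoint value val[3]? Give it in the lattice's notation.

Iteration log — 12 steps:
  step 1. node 0  ⊔preds={0,2}  new={0,1,2}  old={}  +wl: 
  step 2. node 1  ⊔preds={}  new={0,2}  old={}  +wl: 
  step 3. node 2  ⊔preds={0,2}  new={0,1,2}  old={}  +wl: 
  step 4. node 3  ⊔preds={0,2}  new={0,1,2}  old={}  +wl: 
  step 5. node 4  ⊔preds={2}  new={2}  old={}  +wl: 
  step 6. node 5  ⊔preds={}  new={0,1,2}  old={2}  +wl: 2,4
  step 7. node 6  ⊔preds={}  new={0,1,2}  old={2}  +wl: 0,3
  step 8. node 7  ⊔preds={}  new={0,2}  stable
  step 9. node 2  ⊔preds={0,1,2}  new={0,1,2}  stable
  step 10. node 4  ⊔preds={0,1,2}  new={0,1,2}  old={2}  +wl: 
  step 11. node 0  ⊔preds={0,1,2}  new={0,1,2}  stable
  step 12. node 3  ⊔preds={0,1,2}  new={0,1,2}  stable

Least fixpoint reached:
  node 0: {0,1,2}
  node 1: {0,2}
  node 2: {0,1,2}
  node 3: {0,1,2}
  node 4: {0,1,2}
  node 5: {0,1,2}
  node 6: {0,1,2}
  node 7: {0,2}

{0,1,2}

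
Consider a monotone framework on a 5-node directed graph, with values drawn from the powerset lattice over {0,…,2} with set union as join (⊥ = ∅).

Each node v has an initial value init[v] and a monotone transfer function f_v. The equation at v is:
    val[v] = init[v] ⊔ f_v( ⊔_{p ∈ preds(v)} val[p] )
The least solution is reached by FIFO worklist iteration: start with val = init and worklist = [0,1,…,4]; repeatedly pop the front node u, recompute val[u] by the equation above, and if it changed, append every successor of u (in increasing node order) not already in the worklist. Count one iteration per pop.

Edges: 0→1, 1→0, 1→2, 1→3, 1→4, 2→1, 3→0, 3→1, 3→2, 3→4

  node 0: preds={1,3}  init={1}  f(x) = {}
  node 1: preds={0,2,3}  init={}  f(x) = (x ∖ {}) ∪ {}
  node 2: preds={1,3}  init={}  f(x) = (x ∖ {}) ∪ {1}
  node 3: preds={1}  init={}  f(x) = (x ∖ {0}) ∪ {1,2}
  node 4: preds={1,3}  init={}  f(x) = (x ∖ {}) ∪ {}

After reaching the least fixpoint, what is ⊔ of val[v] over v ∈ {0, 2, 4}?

Iteration log — 12 steps:
  step 1. node 0  ⊔preds={}  new={1}  stable
  step 2. node 1  ⊔preds={1}  new={1}  old={}  +wl: 0
  step 3. node 2  ⊔preds={1}  new={1}  old={}  +wl: 1
  step 4. node 3  ⊔preds={1}  new={1,2}  old={}  +wl: 2
  step 5. node 4  ⊔preds={1,2}  new={1,2}  old={}  +wl: 
  step 6. node 0  ⊔preds={1,2}  new={1}  stable
  step 7. node 1  ⊔preds={1,2}  new={1,2}  old={1}  +wl: 0,3,4
  step 8. node 2  ⊔preds={1,2}  new={1,2}  old={1}  +wl: 1
  step 9. node 0  ⊔preds={1,2}  new={1}  stable
  step 10. node 3  ⊔preds={1,2}  new={1,2}  stable
  step 11. node 4  ⊔preds={1,2}  new={1,2}  stable
  step 12. node 1  ⊔preds={1,2}  new={1,2}  stable

Least fixpoint reached:
  node 0: {1}
  node 1: {1,2}
  node 2: {1,2}
  node 3: {1,2}
  node 4: {1,2}

{1,2}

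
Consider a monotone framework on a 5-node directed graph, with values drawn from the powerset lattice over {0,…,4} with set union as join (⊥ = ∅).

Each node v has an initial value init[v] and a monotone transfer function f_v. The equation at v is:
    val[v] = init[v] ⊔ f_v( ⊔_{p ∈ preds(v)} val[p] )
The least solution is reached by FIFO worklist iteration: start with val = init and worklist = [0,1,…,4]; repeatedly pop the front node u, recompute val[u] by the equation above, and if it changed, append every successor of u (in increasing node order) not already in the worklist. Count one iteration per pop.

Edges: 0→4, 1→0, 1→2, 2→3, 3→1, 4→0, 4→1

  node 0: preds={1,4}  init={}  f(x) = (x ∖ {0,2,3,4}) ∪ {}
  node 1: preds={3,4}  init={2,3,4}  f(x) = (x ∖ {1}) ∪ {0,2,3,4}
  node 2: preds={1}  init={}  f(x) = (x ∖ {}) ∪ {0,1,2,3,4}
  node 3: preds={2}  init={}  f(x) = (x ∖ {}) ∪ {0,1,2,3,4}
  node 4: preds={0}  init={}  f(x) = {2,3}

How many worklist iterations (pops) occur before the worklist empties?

Iteration log — 7 steps:
  step 1. node 0  ⊔preds={2,3,4}  new={}  stable
  step 2. node 1  ⊔preds={}  new={0,2,3,4}  old={2,3,4}  +wl: 0
  step 3. node 2  ⊔preds={0,2,3,4}  new={0,1,2,3,4}  old={}  +wl: 
  step 4. node 3  ⊔preds={0,1,2,3,4}  new={0,1,2,3,4}  old={}  +wl: 1
  step 5. node 4  ⊔preds={}  new={2,3}  old={}  +wl: 
  step 6. node 0  ⊔preds={0,2,3,4}  new={}  stable
  step 7. node 1  ⊔preds={0,1,2,3,4}  new={0,2,3,4}  stable

Least fixpoint reached:
  node 0: {}
  node 1: {0,2,3,4}
  node 2: {0,1,2,3,4}
  node 3: {0,1,2,3,4}
  node 4: {2,3}

7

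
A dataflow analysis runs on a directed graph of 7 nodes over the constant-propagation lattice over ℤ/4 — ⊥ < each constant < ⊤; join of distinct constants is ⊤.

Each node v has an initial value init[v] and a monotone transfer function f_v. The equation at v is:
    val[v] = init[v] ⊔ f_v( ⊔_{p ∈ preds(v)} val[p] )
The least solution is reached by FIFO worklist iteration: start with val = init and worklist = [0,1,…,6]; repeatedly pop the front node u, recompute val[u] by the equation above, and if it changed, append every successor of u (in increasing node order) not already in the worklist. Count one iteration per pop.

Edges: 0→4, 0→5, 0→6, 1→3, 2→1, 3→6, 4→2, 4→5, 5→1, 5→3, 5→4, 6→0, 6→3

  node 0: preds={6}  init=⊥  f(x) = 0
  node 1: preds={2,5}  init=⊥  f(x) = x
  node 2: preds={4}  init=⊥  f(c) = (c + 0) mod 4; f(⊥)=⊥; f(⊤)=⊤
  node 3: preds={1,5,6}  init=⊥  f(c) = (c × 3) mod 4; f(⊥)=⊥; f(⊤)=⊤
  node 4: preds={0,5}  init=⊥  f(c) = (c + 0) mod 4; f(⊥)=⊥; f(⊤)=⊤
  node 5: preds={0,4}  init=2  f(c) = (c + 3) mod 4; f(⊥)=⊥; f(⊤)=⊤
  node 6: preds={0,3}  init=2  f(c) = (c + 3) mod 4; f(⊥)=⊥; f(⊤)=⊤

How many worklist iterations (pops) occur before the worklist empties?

13

Trace (13 dequeues):
  [1] u=0 | in 2 | out 0 | prev ⊥ | push {}
  [2] u=1 | in 2 | out 2 | prev ⊥ | push {}
  [3] u=2 | in ⊥ | out ⊥ | ==
  [4] u=3 | in 2 | out 2 | prev ⊥ | push {}
  [5] u=4 | in ⊤ | out ⊤ | prev ⊥ | push {2}
  [6] u=5 | in ⊤ | out ⊤ | prev 2 | push {1,3,4}
  [7] u=6 | in ⊤ | out ⊤ | prev 2 | push {0}
  [8] u=2 | in ⊤ | out ⊤ | prev ⊥ | push {}
  [9] u=1 | in ⊤ | out ⊤ | prev 2 | push {}
  [10] u=3 | in ⊤ | out ⊤ | prev 2 | push {6}
  [11] u=4 | in ⊤ | out ⊤ | ==
  [12] u=0 | in ⊤ | out 0 | ==
  [13] u=6 | in ⊤ | out ⊤ | ==

Converged values:
  [0] 0
  [1] ⊤
  [2] ⊤
  [3] ⊤
  [4] ⊤
  [5] ⊤
  [6] ⊤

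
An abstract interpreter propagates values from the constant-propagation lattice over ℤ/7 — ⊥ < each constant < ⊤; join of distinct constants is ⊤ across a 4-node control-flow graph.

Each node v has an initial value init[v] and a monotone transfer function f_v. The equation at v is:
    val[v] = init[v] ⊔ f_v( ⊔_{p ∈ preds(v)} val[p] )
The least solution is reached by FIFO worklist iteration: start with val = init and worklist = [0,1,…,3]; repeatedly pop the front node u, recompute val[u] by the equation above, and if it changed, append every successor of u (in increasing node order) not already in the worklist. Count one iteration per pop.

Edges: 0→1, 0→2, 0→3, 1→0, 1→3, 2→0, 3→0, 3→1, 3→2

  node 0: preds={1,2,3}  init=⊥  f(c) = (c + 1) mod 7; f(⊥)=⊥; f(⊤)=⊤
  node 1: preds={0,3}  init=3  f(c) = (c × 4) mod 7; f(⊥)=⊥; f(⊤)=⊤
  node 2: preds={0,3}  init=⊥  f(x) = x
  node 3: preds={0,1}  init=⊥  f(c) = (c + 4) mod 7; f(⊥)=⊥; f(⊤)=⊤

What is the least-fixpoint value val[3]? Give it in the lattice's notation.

⊤

Iteration log — 9 steps:
  step 1. node 0  ⊔preds=3  new=4  old=⊥  +wl: 
  step 2. node 1  ⊔preds=4  new=⊤  old=3  +wl: 0
  step 3. node 2  ⊔preds=4  new=4  old=⊥  +wl: 
  step 4. node 3  ⊔preds=⊤  new=⊤  old=⊥  +wl: 1,2
  step 5. node 0  ⊔preds=⊤  new=⊤  old=4  +wl: 3
  step 6. node 1  ⊔preds=⊤  new=⊤  stable
  step 7. node 2  ⊔preds=⊤  new=⊤  old=4  +wl: 0
  step 8. node 3  ⊔preds=⊤  new=⊤  stable
  step 9. node 0  ⊔preds=⊤  new=⊤  stable

Least fixpoint reached:
  node 0: ⊤
  node 1: ⊤
  node 2: ⊤
  node 3: ⊤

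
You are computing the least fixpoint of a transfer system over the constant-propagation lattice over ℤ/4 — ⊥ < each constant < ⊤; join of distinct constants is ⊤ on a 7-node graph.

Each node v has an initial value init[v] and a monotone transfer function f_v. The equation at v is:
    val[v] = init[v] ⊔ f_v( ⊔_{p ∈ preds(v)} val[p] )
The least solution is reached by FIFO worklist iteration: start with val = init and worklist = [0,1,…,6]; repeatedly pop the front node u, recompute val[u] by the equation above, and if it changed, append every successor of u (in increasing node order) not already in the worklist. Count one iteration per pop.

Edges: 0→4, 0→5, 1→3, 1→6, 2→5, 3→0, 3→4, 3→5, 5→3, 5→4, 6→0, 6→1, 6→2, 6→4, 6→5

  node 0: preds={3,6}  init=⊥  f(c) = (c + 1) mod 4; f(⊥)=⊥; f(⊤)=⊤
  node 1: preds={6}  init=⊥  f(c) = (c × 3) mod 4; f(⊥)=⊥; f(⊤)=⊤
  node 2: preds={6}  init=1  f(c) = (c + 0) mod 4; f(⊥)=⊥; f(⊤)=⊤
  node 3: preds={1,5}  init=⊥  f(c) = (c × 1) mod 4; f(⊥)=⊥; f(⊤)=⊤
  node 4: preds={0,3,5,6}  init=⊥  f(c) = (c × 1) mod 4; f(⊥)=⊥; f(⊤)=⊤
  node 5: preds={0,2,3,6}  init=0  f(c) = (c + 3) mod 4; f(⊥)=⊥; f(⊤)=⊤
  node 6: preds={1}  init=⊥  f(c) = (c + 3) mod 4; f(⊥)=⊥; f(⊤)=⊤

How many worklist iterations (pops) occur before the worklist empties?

Worklist (14 pops):
  #1 pop 0: in=⊥ → ⊥ (no change)
  #2 pop 1: in=⊥ → ⊥ (no change)
  #3 pop 2: in=⊥ → 1 (no change)
  #4 pop 3: in=0 → 0 (was ⊥); enqueue [0]
  #5 pop 4: in=0 → 0 (was ⊥); enqueue []
  #6 pop 5: in=⊤ → ⊤ (was 0); enqueue [3,4]
  #7 pop 6: in=⊥ → ⊥ (no change)
  #8 pop 0: in=0 → 1 (was ⊥); enqueue [5]
  #9 pop 3: in=⊤ → ⊤ (was 0); enqueue [0]
  #10 pop 4: in=⊤ → ⊤ (was 0); enqueue []
  #11 pop 5: in=⊤ → ⊤ (no change)
  #12 pop 0: in=⊤ → ⊤ (was 1); enqueue [4,5]
  #13 pop 4: in=⊤ → ⊤ (no change)
  #14 pop 5: in=⊤ → ⊤ (no change)

Fixpoint:
  val[0] = ⊤
  val[1] = ⊥
  val[2] = 1
  val[3] = ⊤
  val[4] = ⊤
  val[5] = ⊤
  val[6] = ⊥

14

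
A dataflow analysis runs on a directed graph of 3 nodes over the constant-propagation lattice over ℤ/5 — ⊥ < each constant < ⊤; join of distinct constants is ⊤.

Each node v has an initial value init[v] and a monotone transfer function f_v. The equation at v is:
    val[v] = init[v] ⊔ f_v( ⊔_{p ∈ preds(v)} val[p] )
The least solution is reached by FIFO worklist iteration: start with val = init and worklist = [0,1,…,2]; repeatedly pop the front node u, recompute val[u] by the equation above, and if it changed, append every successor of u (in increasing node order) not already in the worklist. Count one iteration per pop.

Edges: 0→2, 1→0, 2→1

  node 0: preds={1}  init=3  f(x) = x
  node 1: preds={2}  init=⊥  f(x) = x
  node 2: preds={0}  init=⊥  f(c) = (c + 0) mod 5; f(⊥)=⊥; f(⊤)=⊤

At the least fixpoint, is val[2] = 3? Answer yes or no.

Worklist (5 pops):
  #1 pop 0: in=⊥ → 3 (no change)
  #2 pop 1: in=⊥ → ⊥ (no change)
  #3 pop 2: in=3 → 3 (was ⊥); enqueue [1]
  #4 pop 1: in=3 → 3 (was ⊥); enqueue [0]
  #5 pop 0: in=3 → 3 (no change)

Fixpoint:
  val[0] = 3
  val[1] = 3
  val[2] = 3

yes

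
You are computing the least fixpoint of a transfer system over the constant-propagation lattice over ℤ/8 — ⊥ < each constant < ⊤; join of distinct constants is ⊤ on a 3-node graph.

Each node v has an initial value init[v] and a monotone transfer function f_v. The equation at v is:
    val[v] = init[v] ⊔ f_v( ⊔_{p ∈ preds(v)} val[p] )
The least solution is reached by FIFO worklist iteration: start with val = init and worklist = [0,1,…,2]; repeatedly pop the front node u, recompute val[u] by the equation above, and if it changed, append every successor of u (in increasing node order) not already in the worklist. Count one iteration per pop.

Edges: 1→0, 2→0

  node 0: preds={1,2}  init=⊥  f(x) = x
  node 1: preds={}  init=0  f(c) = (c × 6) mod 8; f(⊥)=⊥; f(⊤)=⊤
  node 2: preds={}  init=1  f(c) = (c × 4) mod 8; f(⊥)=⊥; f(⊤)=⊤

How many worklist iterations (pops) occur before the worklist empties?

Trace (3 dequeues):
  [1] u=0 | in ⊤ | out ⊤ | prev ⊥ | push {}
  [2] u=1 | in ⊥ | out 0 | ==
  [3] u=2 | in ⊥ | out 1 | ==

Converged values:
  [0] ⊤
  [1] 0
  [2] 1

3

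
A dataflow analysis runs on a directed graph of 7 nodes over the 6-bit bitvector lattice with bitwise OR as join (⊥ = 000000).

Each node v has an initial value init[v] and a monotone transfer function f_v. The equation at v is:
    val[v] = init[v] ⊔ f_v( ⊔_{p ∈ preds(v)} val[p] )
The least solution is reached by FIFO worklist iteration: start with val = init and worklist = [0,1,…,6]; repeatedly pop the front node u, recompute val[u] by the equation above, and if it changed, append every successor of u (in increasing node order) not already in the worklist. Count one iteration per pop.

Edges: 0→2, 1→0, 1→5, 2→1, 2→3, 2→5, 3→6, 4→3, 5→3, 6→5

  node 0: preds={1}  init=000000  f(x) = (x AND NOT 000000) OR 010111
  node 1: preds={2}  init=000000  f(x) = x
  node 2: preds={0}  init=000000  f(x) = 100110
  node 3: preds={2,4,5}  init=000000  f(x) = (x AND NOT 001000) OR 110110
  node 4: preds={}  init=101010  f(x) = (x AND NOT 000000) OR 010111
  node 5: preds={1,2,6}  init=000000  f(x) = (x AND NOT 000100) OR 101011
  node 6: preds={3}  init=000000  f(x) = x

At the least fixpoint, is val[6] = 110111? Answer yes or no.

Iteration log — 15 steps:
  step 1. node 0  ⊔preds=000000  new=010111  old=000000  +wl: 
  step 2. node 1  ⊔preds=000000  new=000000  stable
  step 3. node 2  ⊔preds=010111  new=100110  old=000000  +wl: 1
  step 4. node 3  ⊔preds=101110  new=110110  old=000000  +wl: 
  step 5. node 4  ⊔preds=000000  new=111111  old=101010  +wl: 3
  step 6. node 5  ⊔preds=100110  new=101011  old=000000  +wl: 
  step 7. node 6  ⊔preds=110110  new=110110  old=000000  +wl: 5
  step 8. node 1  ⊔preds=100110  new=100110  old=000000  +wl: 0
  step 9. node 3  ⊔preds=111111  new=110111  old=110110  +wl: 6
  step 10. node 5  ⊔preds=110110  new=111011  old=101011  +wl: 3
  step 11. node 0  ⊔preds=100110  new=110111  old=010111  +wl: 2
  step 12. node 6  ⊔preds=110111  new=110111  old=110110  +wl: 5
  step 13. node 3  ⊔preds=111111  new=110111  stable
  step 14. node 2  ⊔preds=110111  new=100110  stable
  step 15. node 5  ⊔preds=110111  new=111011  stable

Least fixpoint reached:
  node 0: 110111
  node 1: 100110
  node 2: 100110
  node 3: 110111
  node 4: 111111
  node 5: 111011
  node 6: 110111

yes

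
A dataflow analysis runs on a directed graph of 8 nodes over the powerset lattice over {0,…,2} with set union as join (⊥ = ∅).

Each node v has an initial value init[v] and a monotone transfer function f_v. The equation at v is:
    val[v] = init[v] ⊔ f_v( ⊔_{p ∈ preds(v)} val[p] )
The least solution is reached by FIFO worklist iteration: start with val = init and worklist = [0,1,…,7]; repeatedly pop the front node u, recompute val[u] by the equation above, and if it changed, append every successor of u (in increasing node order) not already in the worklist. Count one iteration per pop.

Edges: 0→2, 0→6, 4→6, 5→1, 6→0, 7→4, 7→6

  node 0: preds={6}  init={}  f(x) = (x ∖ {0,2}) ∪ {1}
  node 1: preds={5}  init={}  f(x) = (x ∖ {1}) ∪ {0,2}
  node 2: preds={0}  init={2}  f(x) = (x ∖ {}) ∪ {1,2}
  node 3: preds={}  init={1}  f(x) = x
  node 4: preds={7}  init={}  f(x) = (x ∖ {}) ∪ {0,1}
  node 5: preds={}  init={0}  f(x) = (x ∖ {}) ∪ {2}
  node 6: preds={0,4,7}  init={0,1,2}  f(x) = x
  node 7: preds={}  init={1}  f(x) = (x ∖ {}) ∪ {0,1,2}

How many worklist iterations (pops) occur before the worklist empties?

11

Trace (11 dequeues):
  [1] u=0 | in {0,1,2} | out {1} | prev {} | push {}
  [2] u=1 | in {0} | out {0,2} | prev {} | push {}
  [3] u=2 | in {1} | out {1,2} | prev {2} | push {}
  [4] u=3 | in {} | out {1} | ==
  [5] u=4 | in {1} | out {0,1} | prev {} | push {}
  [6] u=5 | in {} | out {0,2} | prev {0} | push {1}
  [7] u=6 | in {0,1} | out {0,1,2} | ==
  [8] u=7 | in {} | out {0,1,2} | prev {1} | push {4,6}
  [9] u=1 | in {0,2} | out {0,2} | ==
  [10] u=4 | in {0,1,2} | out {0,1,2} | prev {0,1} | push {}
  [11] u=6 | in {0,1,2} | out {0,1,2} | ==

Converged values:
  [0] {1}
  [1] {0,2}
  [2] {1,2}
  [3] {1}
  [4] {0,1,2}
  [5] {0,2}
  [6] {0,1,2}
  [7] {0,1,2}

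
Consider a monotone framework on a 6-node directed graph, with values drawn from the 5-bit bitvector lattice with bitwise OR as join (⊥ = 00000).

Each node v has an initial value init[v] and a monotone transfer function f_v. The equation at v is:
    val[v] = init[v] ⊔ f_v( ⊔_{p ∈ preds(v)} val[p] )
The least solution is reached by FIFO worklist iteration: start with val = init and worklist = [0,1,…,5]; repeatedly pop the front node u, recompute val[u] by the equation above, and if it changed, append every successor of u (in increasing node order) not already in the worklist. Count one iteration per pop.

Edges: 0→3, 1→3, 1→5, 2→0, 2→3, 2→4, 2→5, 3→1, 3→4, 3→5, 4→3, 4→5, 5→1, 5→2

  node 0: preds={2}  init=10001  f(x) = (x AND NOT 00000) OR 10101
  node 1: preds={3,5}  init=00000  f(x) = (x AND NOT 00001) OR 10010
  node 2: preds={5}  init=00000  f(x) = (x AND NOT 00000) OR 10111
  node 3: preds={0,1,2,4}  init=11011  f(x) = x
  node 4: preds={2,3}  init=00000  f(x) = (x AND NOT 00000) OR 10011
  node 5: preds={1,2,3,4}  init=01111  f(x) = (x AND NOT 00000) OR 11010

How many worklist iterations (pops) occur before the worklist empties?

10

Trace (10 dequeues):
  [1] u=0 | in 00000 | out 10101 | prev 10001 | push {}
  [2] u=1 | in 11111 | out 11110 | prev 00000 | push {}
  [3] u=2 | in 01111 | out 11111 | prev 00000 | push {0}
  [4] u=3 | in 11111 | out 11111 | prev 11011 | push {1}
  [5] u=4 | in 11111 | out 11111 | prev 00000 | push {3}
  [6] u=5 | in 11111 | out 11111 | prev 01111 | push {2}
  [7] u=0 | in 11111 | out 11111 | prev 10101 | push {}
  [8] u=1 | in 11111 | out 11110 | ==
  [9] u=3 | in 11111 | out 11111 | ==
  [10] u=2 | in 11111 | out 11111 | ==

Converged values:
  [0] 11111
  [1] 11110
  [2] 11111
  [3] 11111
  [4] 11111
  [5] 11111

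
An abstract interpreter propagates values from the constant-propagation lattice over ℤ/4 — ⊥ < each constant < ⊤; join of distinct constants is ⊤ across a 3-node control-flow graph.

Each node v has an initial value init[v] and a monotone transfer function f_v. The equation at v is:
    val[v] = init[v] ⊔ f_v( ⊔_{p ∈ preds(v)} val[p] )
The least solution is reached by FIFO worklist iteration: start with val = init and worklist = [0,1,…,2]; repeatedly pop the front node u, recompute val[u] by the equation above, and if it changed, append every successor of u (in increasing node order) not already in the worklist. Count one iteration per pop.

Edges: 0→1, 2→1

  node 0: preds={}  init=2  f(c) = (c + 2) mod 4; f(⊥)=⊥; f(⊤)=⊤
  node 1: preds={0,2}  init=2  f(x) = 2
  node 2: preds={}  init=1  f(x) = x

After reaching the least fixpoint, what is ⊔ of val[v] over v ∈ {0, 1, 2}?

⊤

Trace (3 dequeues):
  [1] u=0 | in ⊥ | out 2 | ==
  [2] u=1 | in ⊤ | out 2 | ==
  [3] u=2 | in ⊥ | out 1 | ==

Converged values:
  [0] 2
  [1] 2
  [2] 1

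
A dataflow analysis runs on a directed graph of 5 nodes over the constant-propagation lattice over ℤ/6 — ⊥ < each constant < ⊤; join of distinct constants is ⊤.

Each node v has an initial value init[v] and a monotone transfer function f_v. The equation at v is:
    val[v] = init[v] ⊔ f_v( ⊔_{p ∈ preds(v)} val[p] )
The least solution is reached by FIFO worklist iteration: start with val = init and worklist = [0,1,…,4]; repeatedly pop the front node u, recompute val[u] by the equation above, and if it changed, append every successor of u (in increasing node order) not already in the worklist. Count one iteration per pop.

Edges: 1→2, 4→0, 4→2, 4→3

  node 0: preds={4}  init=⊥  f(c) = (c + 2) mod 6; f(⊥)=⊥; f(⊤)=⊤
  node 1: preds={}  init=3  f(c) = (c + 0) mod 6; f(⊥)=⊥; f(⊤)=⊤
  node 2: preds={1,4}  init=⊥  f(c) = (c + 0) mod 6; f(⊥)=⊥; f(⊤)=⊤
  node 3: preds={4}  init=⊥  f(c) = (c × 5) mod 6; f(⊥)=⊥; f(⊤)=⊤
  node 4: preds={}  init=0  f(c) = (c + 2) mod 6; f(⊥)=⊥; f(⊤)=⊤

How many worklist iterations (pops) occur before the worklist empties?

Iteration log — 5 steps:
  step 1. node 0  ⊔preds=0  new=2  old=⊥  +wl: 
  step 2. node 1  ⊔preds=⊥  new=3  stable
  step 3. node 2  ⊔preds=⊤  new=⊤  old=⊥  +wl: 
  step 4. node 3  ⊔preds=0  new=0  old=⊥  +wl: 
  step 5. node 4  ⊔preds=⊥  new=0  stable

Least fixpoint reached:
  node 0: 2
  node 1: 3
  node 2: ⊤
  node 3: 0
  node 4: 0

5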